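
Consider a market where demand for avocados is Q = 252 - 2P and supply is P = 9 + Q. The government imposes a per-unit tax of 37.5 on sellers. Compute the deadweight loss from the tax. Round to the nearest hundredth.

Rewriting demand in inverse form: P = 126 - 0.5Q.
Pre-tax equilibrium: 126 - 0.5Q = 9 + Q gives Q* = 78, P* = 87.
A tax on sellers shifts supply up by 37.5: 126 - 0.5Q = 9 + Q + 37.5, so Q_t = 53. Buyers pay P_b = 99.5; sellers receive P_s = P_b - 37.5 = 62.
The welfare triangle lost has base Q* - Q_t = 25 and height t = 37.5, so DWL = (1/2)(25)(37.5) = 468.75.

468.75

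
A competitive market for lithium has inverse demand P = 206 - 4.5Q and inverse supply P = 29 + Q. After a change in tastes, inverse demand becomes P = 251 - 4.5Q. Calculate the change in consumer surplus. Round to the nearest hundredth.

Initial equilibrium: Q_0 = 32.1818, P_0 = 61.1818; CS_0 = (1/2)(32.1818)(144.8182) = 2330.2562, PS_0 = (1/2)(32.1818)(32.1818) = 517.8347.
New equilibrium: 251 - 4.5Q = 29 + Q gives Q_1 = 40.3636, P_1 = 69.3636; CS_1 = 3665.7521, PS_1 = 814.6116.
Change in consumer surplus = 3665.7521 - 2330.2562 = 1335.4959.

1335.50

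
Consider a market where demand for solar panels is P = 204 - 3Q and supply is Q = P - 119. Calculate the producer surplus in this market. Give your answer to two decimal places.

Rewriting supply in inverse form: P = 119 + Q.
Setting demand equal to supply, 85 = 4Q, so Q* = 21.25 and P* = 140.25.
The supply curve's price intercept is 119, so PS = (1/2)(Q*)(P* - 119) = (1/2)(21.25)(21.25) = 225.7812.

225.78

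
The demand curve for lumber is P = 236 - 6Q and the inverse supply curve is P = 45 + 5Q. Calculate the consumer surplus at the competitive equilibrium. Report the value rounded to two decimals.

Equilibrium: 236 - 6Q = 45 + 5Q, so Q* = 17.3636 and P* = 131.8182.
CS is the area between the demand curve and P* from 0 to Q*: (1/2)(17.3636)(104.1818) = 904.4876.

904.49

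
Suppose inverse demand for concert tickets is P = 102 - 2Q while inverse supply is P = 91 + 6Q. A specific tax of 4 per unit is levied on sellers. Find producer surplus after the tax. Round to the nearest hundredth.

Pre-tax equilibrium: 102 - 2Q = 91 + 6Q gives Q* = 1.375, P* = 99.25.
A tax on sellers shifts supply up by 4: 102 - 2Q = 91 + 6Q + 4, so Q_t = 0.875. Buyers pay P_b = 100.25; sellers receive P_s = P_b - 4 = 96.25.
PS = (1/2)(Q_t)(P_s - 91) = (1/2)(0.875)(5.25) = 2.2969.

2.30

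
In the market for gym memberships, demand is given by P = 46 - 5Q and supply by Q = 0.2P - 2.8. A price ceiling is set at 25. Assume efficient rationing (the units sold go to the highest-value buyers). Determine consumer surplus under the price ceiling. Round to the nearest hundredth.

34.10

Rewriting supply in inverse form: P = 14 + 5Q.
Free-market equilibrium: 46 - 5Q = 14 + 5Q gives Q* = 3.2, P* = 30.
At the ceiling price 25, quantity supplied is (25 - 14)/5 = 2.2; supply is the short side, so Q = 2.2 trades at P = 25.
The demand price at Q = 2.2 is 35. CS is the trapezoid between demand and 25 over [0, 2.2]: (1/2)[(46 - 25) + (35 - 25)](2.2) = 34.1.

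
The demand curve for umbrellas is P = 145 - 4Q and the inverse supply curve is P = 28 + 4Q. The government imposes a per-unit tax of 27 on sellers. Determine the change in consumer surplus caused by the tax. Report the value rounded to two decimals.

-174.66

Without the tax, 145 - 4Q = 28 + 4Q so Q* = 14.625 and P* = 86.5.
A tax on sellers shifts supply up by 27: 145 - 4Q = 28 + 4Q + 27, so Q_t = 11.25. Buyers pay P_b = 100; sellers receive P_s = P_b - 27 = 73.
Consumers lose the trapezoid between P* and P_b out to Q_t plus the triangle from Q_t to Q*: change in CS = 253.125 - 427.7812 = -174.6562.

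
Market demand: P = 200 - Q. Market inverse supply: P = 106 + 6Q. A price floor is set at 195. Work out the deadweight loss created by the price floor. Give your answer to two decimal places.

Without the control, 200 - Q = 106 + 6Q so Q* = 13.4286 and P* = 186.5714.
At the floor price 195, quantity demanded is (200 - 195)/1 = 5; demand is the short side, so Q = 5 trades at P = 195.
At Q = 5 the demand price is 195 and the supply price is 136. Deadweight loss is the triangle between the curves from 5 to 13.4286: (1/2)(195 - 136)(13.4286 - 5) = 248.6429.

248.64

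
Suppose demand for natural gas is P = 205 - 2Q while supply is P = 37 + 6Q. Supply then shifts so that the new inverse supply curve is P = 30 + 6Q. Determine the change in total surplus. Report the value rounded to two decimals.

150.06

Initial equilibrium: Q_0 = 21, P_0 = 163; CS_0 = (1/2)(21)(42) = 441, PS_0 = (1/2)(21)(126) = 1323.
New equilibrium: 205 - 2Q = 30 + 6Q gives Q_1 = 21.875, P_1 = 161.25; CS_1 = 478.5156, PS_1 = 1435.5469.
Change in total surplus = (478.5156 + 1435.5469) - (441 + 1323) = 150.0625.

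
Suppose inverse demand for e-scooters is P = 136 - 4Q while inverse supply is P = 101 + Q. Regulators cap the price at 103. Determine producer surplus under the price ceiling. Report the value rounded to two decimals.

Free-market equilibrium: 136 - 4Q = 101 + Q gives Q* = 7, P* = 108.
At P = 103, sellers supply (103 - 101)/1 = 2 while buyers want more, so the quantity traded is 2 at price 103.
PS is the triangle above supply below 103: (1/2)(2)(103 - 101) = 2.

2.00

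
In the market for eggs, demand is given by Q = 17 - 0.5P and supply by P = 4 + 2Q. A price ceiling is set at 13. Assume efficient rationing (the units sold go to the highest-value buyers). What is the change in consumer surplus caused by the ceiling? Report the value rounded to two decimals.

Rewriting demand in inverse form: P = 34 - 2Q.
Without the control, 34 - 2Q = 4 + 2Q so Q* = 7.5 and P* = 19.
At P = 13, sellers supply (13 - 4)/2 = 4.5 while buyers want more, so the quantity traded is 4.5 at price 13.
CS goes from (1/2)(7.5)(15) = 56.25 to 74.25 (computed as (34 - 13)(4.5) - (1/2)(2)(4.5)^2), a change of 18.

18.00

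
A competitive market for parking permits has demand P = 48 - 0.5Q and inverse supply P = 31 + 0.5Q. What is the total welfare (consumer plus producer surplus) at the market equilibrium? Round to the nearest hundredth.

144.50

Setting demand equal to supply, 17 = 1Q, so Q* = 17 and P* = 39.5.
Total surplus is the full triangle between the curves from 0 to Q*: (1/2)(17)(48 - 31) = 144.5.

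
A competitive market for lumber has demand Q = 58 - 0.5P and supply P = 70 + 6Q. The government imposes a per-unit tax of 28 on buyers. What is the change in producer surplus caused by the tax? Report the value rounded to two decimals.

Rewriting demand in inverse form: P = 116 - 2Q.
Pre-tax equilibrium: 116 - 2Q = 70 + 6Q gives Q* = 5.75, P* = 104.5.
With the tax, buyers' net willingness to pay falls by 28: (116 - 28) - 2Q = 70 + 6Q, so Q_t = 2.25. Buyers pay P_b = 111.5; sellers receive P_s = P_b - 28 = 83.5.
Producers lose the trapezoid between P_s and P* out to Q_t plus the triangle from Q_t to Q*: change in PS = 15.1875 - 99.1875 = -84.

-84.00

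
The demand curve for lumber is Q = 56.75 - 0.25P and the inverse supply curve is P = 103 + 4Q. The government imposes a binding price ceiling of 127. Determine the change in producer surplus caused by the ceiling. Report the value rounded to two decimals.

-408.50

Rewriting demand in inverse form: P = 227 - 4Q.
Free-market equilibrium: 227 - 4Q = 103 + 4Q gives Q* = 15.5, P* = 165.
At the ceiling price 127, quantity supplied is (127 - 103)/4 = 6; supply is the short side, so Q = 6 trades at P = 127.
PS goes from (1/2)(15.5)(62) = 480.5 to 72 (computed as (127 - 103)(6) - (1/2)(4)(6)^2), a change of -408.5.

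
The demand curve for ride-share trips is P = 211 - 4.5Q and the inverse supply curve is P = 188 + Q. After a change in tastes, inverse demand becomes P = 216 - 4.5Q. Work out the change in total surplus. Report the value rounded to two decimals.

23.18

Initial equilibrium: Q_0 = 4.1818, P_0 = 192.1818; CS_0 = (1/2)(4.1818)(18.8182) = 39.3471, PS_0 = (1/2)(4.1818)(4.1818) = 8.7438.
New equilibrium: 216 - 4.5Q = 188 + Q gives Q_1 = 5.0909, P_1 = 193.0909; CS_1 = 58.314, PS_1 = 12.9587.
Change in total surplus = (58.314 + 12.9587) - (39.3471 + 8.7438) = 23.1818.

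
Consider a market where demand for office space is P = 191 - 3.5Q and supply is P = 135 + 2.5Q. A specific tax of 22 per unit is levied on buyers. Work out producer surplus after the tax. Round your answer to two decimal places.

Pre-tax equilibrium: 191 - 3.5Q = 135 + 2.5Q gives Q* = 9.3333, P* = 158.3333.
A tax on buyers shifts demand down by 22: (191 - 22) - 3.5Q = 135 + 2.5Q, so Q_t = 5.6667. Buyers pay P_b = 171.1667; sellers receive P_s = P_b - 22 = 149.1667.
PS = (1/2)(Q_t)(P_s - 135) = (1/2)(5.6667)(14.1667) = 40.1389.

40.14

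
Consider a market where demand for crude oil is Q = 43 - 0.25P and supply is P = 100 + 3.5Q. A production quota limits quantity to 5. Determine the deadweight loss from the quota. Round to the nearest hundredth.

79.35

Rewriting demand in inverse form: P = 172 - 4Q.
Without the quota, 172 - 4Q = 100 + 3.5Q gives Q* = 9.6.
At Q = 5 the demand price is 172 - 4(5) = 152 and the supply price is 100 + 3.5(5) = 117.5.
DWL = (1/2)(gap between curves at 5) x (Q* - 5) = (1/2)(34.5)(4.6) = 79.35.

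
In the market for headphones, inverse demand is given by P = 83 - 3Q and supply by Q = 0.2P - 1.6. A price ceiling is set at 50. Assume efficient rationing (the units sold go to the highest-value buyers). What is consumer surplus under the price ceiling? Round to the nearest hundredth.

Rewriting supply in inverse form: P = 8 + 5Q.
Without the control, 83 - 3Q = 8 + 5Q so Q* = 9.375 and P* = 54.875.
At P = 50, sellers supply (50 - 8)/5 = 8.4 while buyers want more, so the quantity traded is 8.4 at price 50.
The demand price at Q = 8.4 is 57.8. CS is the trapezoid between demand and 50 over [0, 8.4]: (1/2)[(83 - 50) + (57.8 - 50)](8.4) = 171.36.

171.36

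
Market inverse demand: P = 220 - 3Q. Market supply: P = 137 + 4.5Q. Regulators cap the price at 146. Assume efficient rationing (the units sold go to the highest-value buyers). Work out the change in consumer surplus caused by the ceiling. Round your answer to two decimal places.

-41.71

Without the control, 220 - 3Q = 137 + 4.5Q so Q* = 11.0667 and P* = 186.8.
At the ceiling price 146, quantity supplied is (146 - 137)/4.5 = 2; supply is the short side, so Q = 2 trades at P = 146.
CS goes from (1/2)(11.0667)(33.2) = 183.7067 to 142 (computed as (220 - 146)(2) - (1/2)(3)(2)^2), a change of -41.7067.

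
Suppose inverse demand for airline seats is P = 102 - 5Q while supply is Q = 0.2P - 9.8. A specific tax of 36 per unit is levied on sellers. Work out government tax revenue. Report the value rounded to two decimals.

Rewriting supply in inverse form: P = 49 + 5Q.
Without the tax, 102 - 5Q = 49 + 5Q so Q* = 5.3 and P* = 75.5.
With the tax, sellers need 36 more per unit: 102 - 5Q = 49 + 5Q + 36, so Q_t = 1.7. Buyers pay P_b = 93.5; sellers receive P_s = P_b - 36 = 57.5.
Tax revenue = t x Q_t = 36 x 1.7 = 61.2.

61.20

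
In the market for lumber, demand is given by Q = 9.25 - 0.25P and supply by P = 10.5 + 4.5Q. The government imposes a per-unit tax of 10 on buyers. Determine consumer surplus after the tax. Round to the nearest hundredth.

Rewriting demand in inverse form: P = 37 - 4Q.
Without the tax, 37 - 4Q = 10.5 + 4.5Q so Q* = 3.1176 and P* = 24.5294.
With the tax, buyers' net willingness to pay falls by 10: (37 - 10) - 4Q = 10.5 + 4.5Q, so Q_t = 1.9412. Buyers pay P_b = 29.2353; sellers receive P_s = P_b - 10 = 19.2353.
CS = (1/2)(Q_t)(37 - P_b) = (1/2)(1.9412)(7.7647) = 7.5363.

7.54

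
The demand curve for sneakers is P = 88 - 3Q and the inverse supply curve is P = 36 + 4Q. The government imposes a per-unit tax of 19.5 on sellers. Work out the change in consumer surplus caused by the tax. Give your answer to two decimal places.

Without the tax, 88 - 3Q = 36 + 4Q so Q* = 7.4286 and P* = 65.7143.
With the tax, sellers need 19.5 more per unit: 88 - 3Q = 36 + 4Q + 19.5, so Q_t = 4.6429. Buyers pay P_b = 74.0714; sellers receive P_s = P_b - 19.5 = 54.5714.
CS falls from (1/2)(7.4286)(22.2857) = 82.7755 to (1/2)(4.6429)(13.9286) = 32.3342, a change of -50.4413.

-50.44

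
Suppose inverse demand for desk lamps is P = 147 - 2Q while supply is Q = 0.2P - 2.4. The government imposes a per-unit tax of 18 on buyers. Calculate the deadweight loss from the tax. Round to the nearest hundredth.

Rewriting supply in inverse form: P = 12 + 5Q.
Without the tax, 147 - 2Q = 12 + 5Q so Q* = 19.2857 and P* = 108.4286.
With the tax, buyers' net willingness to pay falls by 18: (147 - 18) - 2Q = 12 + 5Q, so Q_t = 16.7143. Buyers pay P_b = 113.5714; sellers receive P_s = P_b - 18 = 95.5714.
The welfare triangle lost has base Q* - Q_t = 2.5714 and height t = 18, so DWL = (1/2)(2.5714)(18) = 23.1429.

23.14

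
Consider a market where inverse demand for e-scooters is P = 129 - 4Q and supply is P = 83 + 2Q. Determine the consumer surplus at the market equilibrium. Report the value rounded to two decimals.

117.56

Equilibrium: 129 - 4Q = 83 + 2Q, so Q* = 7.6667 and P* = 98.3333.
The demand choke price is 129, so CS = (1/2)(Q*)(129 - P*) = (1/2)(7.6667)(30.6667) = 117.5556.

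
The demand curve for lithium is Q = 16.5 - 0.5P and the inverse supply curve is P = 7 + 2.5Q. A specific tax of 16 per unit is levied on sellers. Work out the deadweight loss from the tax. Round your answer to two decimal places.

28.44

Rewriting demand in inverse form: P = 33 - 2Q.
Pre-tax equilibrium: 33 - 2Q = 7 + 2.5Q gives Q* = 5.7778, P* = 21.4444.
A tax on sellers shifts supply up by 16: 33 - 2Q = 7 + 2.5Q + 16, so Q_t = 2.2222. Buyers pay P_b = 28.5556; sellers receive P_s = P_b - 16 = 12.5556.
The welfare triangle lost has base Q* - Q_t = 3.5556 and height t = 16, so DWL = (1/2)(3.5556)(16) = 28.4444.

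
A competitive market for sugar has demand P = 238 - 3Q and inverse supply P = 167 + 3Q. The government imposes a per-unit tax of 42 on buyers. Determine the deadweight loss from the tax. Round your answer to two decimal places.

147.00

Pre-tax equilibrium: 238 - 3Q = 167 + 3Q gives Q* = 11.8333, P* = 202.5.
A tax on buyers shifts demand down by 42: (238 - 42) - 3Q = 167 + 3Q, so Q_t = 4.8333. Buyers pay P_b = 223.5; sellers receive P_s = P_b - 42 = 181.5.
The welfare triangle lost has base Q* - Q_t = 7 and height t = 42, so DWL = (1/2)(7)(42) = 147.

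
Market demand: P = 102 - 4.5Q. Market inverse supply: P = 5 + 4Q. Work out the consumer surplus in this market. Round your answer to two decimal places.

Setting demand equal to supply, 97 = 8.5Q, so Q* = 11.4118 and P* = 50.6471.
Consumer surplus is the triangle under demand above P*: (1/2)(11.4118)(102 - 50.6471) = (1/2)(11.4118)(51.3529) = 293.0138.

293.01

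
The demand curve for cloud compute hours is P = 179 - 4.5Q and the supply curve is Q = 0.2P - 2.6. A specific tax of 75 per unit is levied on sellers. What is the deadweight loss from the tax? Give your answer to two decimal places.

296.05

Rewriting supply in inverse form: P = 13 + 5Q.
Pre-tax equilibrium: 179 - 4.5Q = 13 + 5Q gives Q* = 17.4737, P* = 100.3684.
With the tax, sellers need 75 more per unit: 179 - 4.5Q = 13 + 5Q + 75, so Q_t = 9.5789. Buyers pay P_b = 135.8947; sellers receive P_s = P_b - 75 = 60.8947.
The welfare triangle lost has base Q* - Q_t = 7.8947 and height t = 75, so DWL = (1/2)(7.8947)(75) = 296.0526.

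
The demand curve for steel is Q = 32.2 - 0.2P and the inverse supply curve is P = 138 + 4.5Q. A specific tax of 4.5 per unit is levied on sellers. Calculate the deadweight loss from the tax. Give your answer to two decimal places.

1.07

Rewriting demand in inverse form: P = 161 - 5Q.
Without the tax, 161 - 5Q = 138 + 4.5Q so Q* = 2.4211 and P* = 148.8947.
A tax on sellers shifts supply up by 4.5: 161 - 5Q = 138 + 4.5Q + 4.5, so Q_t = 1.9474. Buyers pay P_b = 151.2632; sellers receive P_s = P_b - 4.5 = 146.7632.
The welfare triangle lost has base Q* - Q_t = 0.4737 and height t = 4.5, so DWL = (1/2)(0.4737)(4.5) = 1.0658.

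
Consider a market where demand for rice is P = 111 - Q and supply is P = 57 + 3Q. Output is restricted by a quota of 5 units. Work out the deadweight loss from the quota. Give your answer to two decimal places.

Unrestricted equilibrium: Q* = (111 - 57)/(1 + 3) = 13.5.
At Q = 5 the demand price is 111 - (5) = 106 and the supply price is 57 + 3(5) = 72.
Deadweight loss is the triangle between the curves from 5 to 13.5: (1/2)(106 - 72)(13.5 - 5) = 144.5.

144.50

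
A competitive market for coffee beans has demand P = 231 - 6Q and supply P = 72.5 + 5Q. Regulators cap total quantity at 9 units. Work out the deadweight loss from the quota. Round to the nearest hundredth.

Without the quota, 231 - 6Q = 72.5 + 5Q gives Q* = 14.4091.
At Q = 9 the demand price is 231 - 6(9) = 177 and the supply price is 72.5 + 5(9) = 117.5.
DWL = (1/2)(gap between curves at 9) x (Q* - 9) = (1/2)(59.5)(5.4091) = 160.9205.

160.92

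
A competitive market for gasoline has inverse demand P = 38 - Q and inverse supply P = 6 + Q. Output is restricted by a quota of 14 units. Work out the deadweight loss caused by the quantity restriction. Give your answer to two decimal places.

Without the quota, 38 - Q = 6 + Q gives Q* = 16.
At Q = 14 the demand price is 38 - (14) = 24 and the supply price is 6 + (14) = 20.
DWL = (1/2)(gap between curves at 14) x (Q* - 14) = (1/2)(4)(2) = 4.

4.00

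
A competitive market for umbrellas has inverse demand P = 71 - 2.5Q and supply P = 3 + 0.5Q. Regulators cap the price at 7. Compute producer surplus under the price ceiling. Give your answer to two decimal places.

16.00

Without the control, 71 - 2.5Q = 3 + 0.5Q so Q* = 22.6667 and P* = 14.3333.
At the ceiling price 7, quantity supplied is (7 - 3)/0.5 = 8; supply is the short side, so Q = 8 trades at P = 7.
PS is the triangle above supply below 7: (1/2)(8)(7 - 3) = 16.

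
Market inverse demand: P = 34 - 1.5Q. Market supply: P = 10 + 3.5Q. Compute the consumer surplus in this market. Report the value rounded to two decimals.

17.28

Setting demand equal to supply, 24 = 5Q, so Q* = 4.8 and P* = 26.8.
Consumer surplus is the triangle under demand above P*: (1/2)(4.8)(34 - 26.8) = (1/2)(4.8)(7.2) = 17.28.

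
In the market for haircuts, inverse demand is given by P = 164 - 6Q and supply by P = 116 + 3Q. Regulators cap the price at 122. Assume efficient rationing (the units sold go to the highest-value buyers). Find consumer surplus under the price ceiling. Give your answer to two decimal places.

72.00

Free-market equilibrium: 164 - 6Q = 116 + 3Q gives Q* = 5.3333, P* = 132.
At P = 122, sellers supply (122 - 116)/3 = 2 while buyers want more, so the quantity traded is 2 at price 122.
The demand price at Q = 2 is 152. CS is the trapezoid between demand and 122 over [0, 2]: (1/2)[(164 - 122) + (152 - 122)](2) = 72.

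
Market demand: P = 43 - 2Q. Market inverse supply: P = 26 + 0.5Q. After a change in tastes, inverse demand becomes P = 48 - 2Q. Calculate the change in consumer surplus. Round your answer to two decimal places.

Initial equilibrium: Q_0 = 6.8, P_0 = 29.4; CS_0 = (1/2)(6.8)(13.6) = 46.24, PS_0 = (1/2)(6.8)(3.4) = 11.56.
New equilibrium: 48 - 2Q = 26 + 0.5Q gives Q_1 = 8.8, P_1 = 30.4; CS_1 = 77.44, PS_1 = 19.36.
Change in consumer surplus = 77.44 - 46.24 = 31.2.

31.20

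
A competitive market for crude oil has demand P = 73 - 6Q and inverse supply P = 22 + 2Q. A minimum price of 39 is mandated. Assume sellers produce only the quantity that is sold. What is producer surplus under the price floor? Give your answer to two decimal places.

64.22

Free-market equilibrium: 73 - 6Q = 22 + 2Q gives Q* = 6.375, P* = 34.75.
At P = 39, buyers demand (73 - 39)/6 = 5.6667 while sellers would supply more, so the quantity traded is 5.6667 at price 39.
The supply price at Q = 5.6667 is 33.3333. PS is the trapezoid between 39 and supply over [0, 5.6667]: (1/2)[(39 - 22) + (39 - 33.3333)](5.6667) = 64.2222.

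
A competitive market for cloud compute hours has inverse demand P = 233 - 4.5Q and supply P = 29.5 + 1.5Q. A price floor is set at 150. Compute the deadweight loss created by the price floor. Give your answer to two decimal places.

Free-market equilibrium: 233 - 4.5Q = 29.5 + 1.5Q gives Q* = 33.9167, P* = 80.375.
At P = 150, buyers demand (233 - 150)/4.5 = 18.4444 while sellers would supply more, so the quantity traded is 18.4444 at price 150.
The lost-trades triangle has base Q* - 18.4444 = 15.4722 and height equal to the gap between the curves at Q = 18.4444, which is 150 - 57.1667 = 92.8333. DWL = (1/2)(15.4722)(92.8333) = 718.169.

718.17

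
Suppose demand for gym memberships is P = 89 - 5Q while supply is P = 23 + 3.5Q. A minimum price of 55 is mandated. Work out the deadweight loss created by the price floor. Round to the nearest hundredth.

3.96

Without the control, 89 - 5Q = 23 + 3.5Q so Q* = 7.7647 and P* = 50.1765.
At the floor price 55, quantity demanded is (89 - 55)/5 = 6.8; demand is the short side, so Q = 6.8 trades at P = 55.
At Q = 6.8 the demand price is 55 and the supply price is 46.8. Deadweight loss is the triangle between the curves from 6.8 to 7.7647: (1/2)(55 - 46.8)(7.7647 - 6.8) = 3.9553.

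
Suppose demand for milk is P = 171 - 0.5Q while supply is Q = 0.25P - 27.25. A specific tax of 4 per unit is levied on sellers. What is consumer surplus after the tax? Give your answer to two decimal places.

41.53

Rewriting supply in inverse form: P = 109 + 4Q.
Without the tax, 171 - 0.5Q = 109 + 4Q so Q* = 13.7778 and P* = 164.1111.
A tax on sellers shifts supply up by 4: 171 - 0.5Q = 109 + 4Q + 4, so Q_t = 12.8889. Buyers pay P_b = 164.5556; sellers receive P_s = P_b - 4 = 160.5556.
CS = (1/2)(Q_t)(171 - P_b) = (1/2)(12.8889)(6.4444) = 41.5309.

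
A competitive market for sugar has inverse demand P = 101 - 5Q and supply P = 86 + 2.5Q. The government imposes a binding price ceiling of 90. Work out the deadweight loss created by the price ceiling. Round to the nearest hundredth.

Free-market equilibrium: 101 - 5Q = 86 + 2.5Q gives Q* = 2, P* = 91.
At the ceiling price 90, quantity supplied is (90 - 86)/2.5 = 1.6; supply is the short side, so Q = 1.6 trades at P = 90.
At Q = 1.6 the demand price is 93 and the supply price is 90. Deadweight loss is the triangle between the curves from 1.6 to 2: (1/2)(93 - 90)(2 - 1.6) = 0.6.

0.60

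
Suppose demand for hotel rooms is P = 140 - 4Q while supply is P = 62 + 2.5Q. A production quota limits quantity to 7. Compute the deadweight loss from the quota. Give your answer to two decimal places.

81.25

Unrestricted equilibrium: Q* = (140 - 62)/(4 + 2.5) = 12.
At Q = 7 the demand price is 140 - 4(7) = 112 and the supply price is 62 + 2.5(7) = 79.5.
Deadweight loss is the triangle between the curves from 7 to 12: (1/2)(112 - 79.5)(12 - 7) = 81.25.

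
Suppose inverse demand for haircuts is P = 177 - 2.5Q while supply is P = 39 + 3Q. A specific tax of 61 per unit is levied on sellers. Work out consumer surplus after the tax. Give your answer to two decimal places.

Pre-tax equilibrium: 177 - 2.5Q = 39 + 3Q gives Q* = 25.0909, P* = 114.2727.
A tax on sellers shifts supply up by 61: 177 - 2.5Q = 39 + 3Q + 61, so Q_t = 14. Buyers pay P_b = 142; sellers receive P_s = P_b - 61 = 81.
CS = (1/2)(Q_t)(177 - P_b) = (1/2)(14)(35) = 245.

245.00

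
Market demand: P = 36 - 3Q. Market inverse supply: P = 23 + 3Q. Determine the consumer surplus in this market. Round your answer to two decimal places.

Setting demand equal to supply, 13 = 6Q, so Q* = 2.1667 and P* = 29.5.
CS is the area between the demand curve and P* from 0 to Q*: (1/2)(2.1667)(6.5) = 7.0417.

7.04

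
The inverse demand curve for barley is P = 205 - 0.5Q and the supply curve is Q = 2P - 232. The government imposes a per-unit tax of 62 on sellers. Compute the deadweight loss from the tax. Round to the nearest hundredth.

1922.00

Rewriting supply in inverse form: P = 116 + 0.5Q.
Pre-tax equilibrium: 205 - 0.5Q = 116 + 0.5Q gives Q* = 89, P* = 160.5.
A tax on sellers shifts supply up by 62: 205 - 0.5Q = 116 + 0.5Q + 62, so Q_t = 27. Buyers pay P_b = 191.5; sellers receive P_s = P_b - 62 = 129.5.
Deadweight loss is the triangle between the curves from Q_t to Q*: (1/2)(89 - 27)(62) = 1922.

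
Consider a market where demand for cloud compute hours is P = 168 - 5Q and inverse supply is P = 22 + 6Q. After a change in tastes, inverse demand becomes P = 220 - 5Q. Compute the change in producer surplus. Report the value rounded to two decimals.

Initial equilibrium: Q_0 = 13.2727, P_0 = 101.6364; CS_0 = (1/2)(13.2727)(66.3636) = 440.4132, PS_0 = (1/2)(13.2727)(79.6364) = 528.4959.
New equilibrium: 220 - 5Q = 22 + 6Q gives Q_1 = 18, P_1 = 130; CS_1 = 810, PS_1 = 972.
Change in producer surplus = 972 - 528.4959 = 443.5041.

443.50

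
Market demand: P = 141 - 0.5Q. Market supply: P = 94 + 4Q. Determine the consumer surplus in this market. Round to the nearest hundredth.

Equilibrium: 141 - 0.5Q = 94 + 4Q, so Q* = 10.4444 and P* = 135.7778.
The demand choke price is 141, so CS = (1/2)(Q*)(141 - P*) = (1/2)(10.4444)(5.2222) = 27.2716.

27.27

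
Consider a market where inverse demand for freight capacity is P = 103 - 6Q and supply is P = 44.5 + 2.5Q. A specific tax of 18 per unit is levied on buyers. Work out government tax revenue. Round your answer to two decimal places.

85.76

Pre-tax equilibrium: 103 - 6Q = 44.5 + 2.5Q gives Q* = 6.8824, P* = 61.7059.
A tax on buyers shifts demand down by 18: (103 - 18) - 6Q = 44.5 + 2.5Q, so Q_t = 4.7647. Buyers pay P_b = 74.4118; sellers receive P_s = P_b - 18 = 56.4118.
Tax revenue = t x Q_t = 18 x 4.7647 = 85.7647.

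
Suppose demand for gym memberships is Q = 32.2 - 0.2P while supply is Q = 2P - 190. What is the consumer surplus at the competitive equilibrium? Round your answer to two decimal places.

Rewriting demand in inverse form: P = 161 - 5Q.
Rewriting supply in inverse form: P = 95 + 0.5Q.
Setting demand equal to supply, 66 = 5.5Q, so Q* = 12 and P* = 101.
Consumer surplus is the triangle under demand above P*: (1/2)(12)(161 - 101) = (1/2)(12)(60) = 360.

360.00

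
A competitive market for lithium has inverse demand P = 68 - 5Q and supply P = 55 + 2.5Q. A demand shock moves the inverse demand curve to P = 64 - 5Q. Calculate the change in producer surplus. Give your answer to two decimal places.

Initial equilibrium: Q_0 = 1.7333, P_0 = 59.3333; CS_0 = (1/2)(1.7333)(8.6667) = 7.5111, PS_0 = (1/2)(1.7333)(4.3333) = 3.7556.
New equilibrium: 64 - 5Q = 55 + 2.5Q gives Q_1 = 1.2, P_1 = 58; CS_1 = 3.6, PS_1 = 1.8.
Change in producer surplus = 1.8 - 3.7556 = -1.9556.

-1.96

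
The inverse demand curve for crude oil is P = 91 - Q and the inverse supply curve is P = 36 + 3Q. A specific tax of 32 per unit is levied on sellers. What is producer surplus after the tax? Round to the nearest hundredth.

49.59

Without the tax, 91 - Q = 36 + 3Q so Q* = 13.75 and P* = 77.25.
With the tax, sellers need 32 more per unit: 91 - Q = 36 + 3Q + 32, so Q_t = 5.75. Buyers pay P_b = 85.25; sellers receive P_s = P_b - 32 = 53.25.
Producer surplus is the triangle above supply below P_s: (1/2)(5.75)(53.25 - 36) = 49.5938.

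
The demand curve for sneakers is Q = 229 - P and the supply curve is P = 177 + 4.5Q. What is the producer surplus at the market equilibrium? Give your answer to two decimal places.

201.12

Rewriting demand in inverse form: P = 229 - Q.
Set 229 - Q = 177 + 4.5Q, which gives 52 = 5.5Q, so Q* = 9.4545 and P* = 229 - (9.4545) = 219.5455.
Producer surplus is the triangle above supply below P*: (1/2)(9.4545)(219.5455 - 177) = (1/2)(9.4545)(42.5455) = 201.124.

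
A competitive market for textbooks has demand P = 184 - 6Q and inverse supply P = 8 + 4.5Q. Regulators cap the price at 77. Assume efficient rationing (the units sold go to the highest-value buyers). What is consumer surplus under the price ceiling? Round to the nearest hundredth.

Without the control, 184 - 6Q = 8 + 4.5Q so Q* = 16.7619 and P* = 83.4286.
At the ceiling price 77, quantity supplied is (77 - 8)/4.5 = 15.3333; supply is the short side, so Q = 15.3333 trades at P = 77.
The demand price at Q = 15.3333 is 92. CS is the trapezoid between demand and 77 over [0, 15.3333]: (1/2)[(184 - 77) + (92 - 77)](15.3333) = 935.3333.

935.33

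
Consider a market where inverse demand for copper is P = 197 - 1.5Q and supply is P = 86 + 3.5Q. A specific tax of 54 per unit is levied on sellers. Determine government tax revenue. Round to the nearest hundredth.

Without the tax, 197 - 1.5Q = 86 + 3.5Q so Q* = 22.2 and P* = 163.7.
A tax on sellers shifts supply up by 54: 197 - 1.5Q = 86 + 3.5Q + 54, so Q_t = 11.4. Buyers pay P_b = 179.9; sellers receive P_s = P_b - 54 = 125.9.
Revenue is the tax times quantity traded: 54 x 11.4 = 615.6.

615.60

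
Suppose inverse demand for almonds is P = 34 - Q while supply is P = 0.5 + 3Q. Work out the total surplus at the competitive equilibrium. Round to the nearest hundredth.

Equilibrium: 34 - Q = 0.5 + 3Q, so Q* = 8.375 and P* = 25.625.
Total surplus is the full triangle between the curves from 0 to Q*: (1/2)(8.375)(34 - 0.5) = 140.2812.

140.28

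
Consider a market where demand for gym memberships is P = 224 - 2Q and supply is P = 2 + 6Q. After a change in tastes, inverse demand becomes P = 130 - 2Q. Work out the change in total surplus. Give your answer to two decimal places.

-2056.25

Initial equilibrium: Q_0 = 27.75, P_0 = 168.5; CS_0 = (1/2)(27.75)(55.5) = 770.0625, PS_0 = (1/2)(27.75)(166.5) = 2310.1875.
New equilibrium: 130 - 2Q = 2 + 6Q gives Q_1 = 16, P_1 = 98; CS_1 = 256, PS_1 = 768.
Change in total surplus = (256 + 768) - (770.0625 + 2310.1875) = -2056.25.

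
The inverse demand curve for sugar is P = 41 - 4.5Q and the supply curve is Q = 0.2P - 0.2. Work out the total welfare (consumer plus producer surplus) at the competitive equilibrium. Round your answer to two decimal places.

84.21

Rewriting supply in inverse form: P = 1 + 5Q.
Set 41 - 4.5Q = 1 + 5Q, which gives 40 = 9.5Q, so Q* = 4.2105 and P* = 41 - 4.5(4.2105) = 22.0526.
CS = (1/2)(4.2105)(18.9474) = 39.8892 and PS = (1/2)(4.2105)(21.0526) = 44.3213, so total surplus = 84.2105.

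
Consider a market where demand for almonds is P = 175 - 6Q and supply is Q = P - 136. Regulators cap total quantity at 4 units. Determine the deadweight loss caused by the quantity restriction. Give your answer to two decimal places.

Rewriting supply in inverse form: P = 136 + Q.
Unrestricted equilibrium: Q* = (175 - 136)/(6 + 1) = 5.5714.
At Q = 4 the demand price is 175 - 6(4) = 151 and the supply price is 136 + (4) = 140.
DWL = (1/2)(gap between curves at 4) x (Q* - 4) = (1/2)(11)(1.5714) = 8.6429.

8.64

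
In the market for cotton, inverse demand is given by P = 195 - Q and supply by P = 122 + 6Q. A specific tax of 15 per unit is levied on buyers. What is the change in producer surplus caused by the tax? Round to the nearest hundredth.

Pre-tax equilibrium: 195 - Q = 122 + 6Q gives Q* = 10.4286, P* = 184.5714.
With the tax, buyers' net willingness to pay falls by 15: (195 - 15) - Q = 122 + 6Q, so Q_t = 8.2857. Buyers pay P_b = 186.7143; sellers receive P_s = P_b - 15 = 171.7143.
Producers lose the trapezoid between P_s and P* out to Q_t plus the triangle from Q_t to Q*: change in PS = 205.9592 - 326.2653 = -120.3061.

-120.31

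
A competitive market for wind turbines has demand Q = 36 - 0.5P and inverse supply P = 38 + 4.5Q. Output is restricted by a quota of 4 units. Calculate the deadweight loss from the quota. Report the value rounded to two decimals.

4.92

Rewriting demand in inverse form: P = 72 - 2Q.
Without the quota, 72 - 2Q = 38 + 4.5Q gives Q* = 5.2308.
At Q = 4 the demand price is 72 - 2(4) = 64 and the supply price is 38 + 4.5(4) = 56.
DWL = (1/2)(gap between curves at 4) x (Q* - 4) = (1/2)(8)(1.2308) = 4.9231.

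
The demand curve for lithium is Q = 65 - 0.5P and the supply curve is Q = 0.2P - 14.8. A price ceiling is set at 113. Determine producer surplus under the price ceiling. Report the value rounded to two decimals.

152.10

Rewriting demand in inverse form: P = 130 - 2Q.
Rewriting supply in inverse form: P = 74 + 5Q.
Without the control, 130 - 2Q = 74 + 5Q so Q* = 8 and P* = 114.
At P = 113, sellers supply (113 - 74)/5 = 7.8 while buyers want more, so the quantity traded is 7.8 at price 113.
PS is the triangle above supply below 113: (1/2)(7.8)(113 - 74) = 152.1.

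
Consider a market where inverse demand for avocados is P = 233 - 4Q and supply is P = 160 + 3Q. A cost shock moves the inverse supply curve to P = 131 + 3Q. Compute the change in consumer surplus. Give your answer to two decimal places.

207.14

Initial equilibrium: Q_0 = 10.4286, P_0 = 191.2857; CS_0 = (1/2)(10.4286)(41.7143) = 217.5102, PS_0 = (1/2)(10.4286)(31.2857) = 163.1327.
New equilibrium: 233 - 4Q = 131 + 3Q gives Q_1 = 14.5714, P_1 = 174.7143; CS_1 = 424.6531, PS_1 = 318.4898.
Change in consumer surplus = 424.6531 - 217.5102 = 207.1429.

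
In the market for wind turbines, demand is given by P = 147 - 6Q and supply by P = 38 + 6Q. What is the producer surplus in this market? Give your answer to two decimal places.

247.52

Equilibrium: 147 - 6Q = 38 + 6Q, so Q* = 9.0833 and P* = 92.5.
The supply curve's price intercept is 38, so PS = (1/2)(Q*)(P* - 38) = (1/2)(9.0833)(54.5) = 247.5208.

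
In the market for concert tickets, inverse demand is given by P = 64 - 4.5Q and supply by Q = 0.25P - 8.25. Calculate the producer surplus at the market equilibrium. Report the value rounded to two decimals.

26.60

Rewriting supply in inverse form: P = 33 + 4Q.
Set 64 - 4.5Q = 33 + 4Q, which gives 31 = 8.5Q, so Q* = 3.6471 and P* = 64 - 4.5(3.6471) = 47.5882.
PS is the area between P* and the supply curve from 0 to Q*: (1/2)(3.6471)(14.5882) = 26.6021.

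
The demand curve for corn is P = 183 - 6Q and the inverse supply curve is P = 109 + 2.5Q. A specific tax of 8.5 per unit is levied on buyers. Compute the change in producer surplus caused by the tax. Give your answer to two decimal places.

Pre-tax equilibrium: 183 - 6Q = 109 + 2.5Q gives Q* = 8.7059, P* = 130.7647.
With the tax, buyers' net willingness to pay falls by 8.5: (183 - 8.5) - 6Q = 109 + 2.5Q, so Q_t = 7.7059. Buyers pay P_b = 136.7647; sellers receive P_s = P_b - 8.5 = 128.2647.
Producers lose the trapezoid between P_s and P* out to Q_t plus the triangle from Q_t to Q*: change in PS = 74.2258 - 94.7405 = -20.5147.

-20.51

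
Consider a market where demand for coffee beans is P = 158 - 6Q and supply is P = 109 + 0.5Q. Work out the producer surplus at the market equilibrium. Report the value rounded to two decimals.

Setting demand equal to supply, 49 = 6.5Q, so Q* = 7.5385 and P* = 112.7692.
Producer surplus is the triangle above supply below P*: (1/2)(7.5385)(112.7692 - 109) = (1/2)(7.5385)(3.7692) = 14.2071.

14.21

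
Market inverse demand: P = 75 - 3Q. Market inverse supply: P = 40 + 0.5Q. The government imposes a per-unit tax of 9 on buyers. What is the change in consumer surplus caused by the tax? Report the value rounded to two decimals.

-67.22

Without the tax, 75 - 3Q = 40 + 0.5Q so Q* = 10 and P* = 45.
A tax on buyers shifts demand down by 9: (75 - 9) - 3Q = 40 + 0.5Q, so Q_t = 7.4286. Buyers pay P_b = 52.7143; sellers receive P_s = P_b - 9 = 43.7143.
CS falls from (1/2)(10)(30) = 150 to (1/2)(7.4286)(22.2857) = 82.7755, a change of -67.2245.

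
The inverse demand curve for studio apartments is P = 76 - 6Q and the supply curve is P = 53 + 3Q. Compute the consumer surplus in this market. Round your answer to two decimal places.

Set 76 - 6Q = 53 + 3Q, which gives 23 = 9Q, so Q* = 2.5556 and P* = 76 - 6(2.5556) = 60.6667.
Consumer surplus is the triangle under demand above P*: (1/2)(2.5556)(76 - 60.6667) = (1/2)(2.5556)(15.3333) = 19.5926.

19.59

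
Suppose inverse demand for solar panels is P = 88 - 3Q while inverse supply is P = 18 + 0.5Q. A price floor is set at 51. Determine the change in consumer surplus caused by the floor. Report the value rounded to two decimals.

-371.83

Without the control, 88 - 3Q = 18 + 0.5Q so Q* = 20 and P* = 28.
At P = 51, buyers demand (88 - 51)/3 = 12.3333 while sellers would supply more, so the quantity traded is 12.3333 at price 51.
CS goes from (1/2)(20)(60) = 600 to 228.1667 (computed as (88 - 51)(12.3333) - (1/2)(3)(12.3333)^2), a change of -371.8333.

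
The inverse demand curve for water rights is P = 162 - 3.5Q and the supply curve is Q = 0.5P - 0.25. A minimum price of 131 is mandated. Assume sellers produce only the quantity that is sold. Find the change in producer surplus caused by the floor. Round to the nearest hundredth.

215.19

Rewriting supply in inverse form: P = 0.5 + 2Q.
Free-market equilibrium: 162 - 3.5Q = 0.5 + 2Q gives Q* = 29.3636, P* = 59.2273.
At P = 131, buyers demand (162 - 131)/3.5 = 8.8571 while sellers would supply more, so the quantity traded is 8.8571 at price 131.
PS goes from (1/2)(29.3636)(58.7273) = 862.2231 to 1077.4082 (computed as (131 - 0.5)(8.8571) - (1/2)(2)(8.8571)^2), a change of 215.185.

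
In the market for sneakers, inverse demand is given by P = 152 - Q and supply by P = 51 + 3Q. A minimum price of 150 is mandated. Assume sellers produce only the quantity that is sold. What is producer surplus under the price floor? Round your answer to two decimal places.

192.00

Free-market equilibrium: 152 - Q = 51 + 3Q gives Q* = 25.25, P* = 126.75.
At the floor price 150, quantity demanded is (152 - 150)/1 = 2; demand is the short side, so Q = 2 trades at P = 150.
The supply price at Q = 2 is 57. PS is the trapezoid between 150 and supply over [0, 2]: (1/2)[(150 - 51) + (150 - 57)](2) = 192.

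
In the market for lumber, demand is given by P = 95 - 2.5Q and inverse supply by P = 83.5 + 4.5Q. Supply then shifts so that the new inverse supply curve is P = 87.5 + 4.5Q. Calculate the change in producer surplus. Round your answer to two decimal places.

Initial equilibrium: Q_0 = 1.6429, P_0 = 90.8929; CS_0 = (1/2)(1.6429)(4.1071) = 3.3737, PS_0 = (1/2)(1.6429)(7.3929) = 6.0727.
New equilibrium: 95 - 2.5Q = 87.5 + 4.5Q gives Q_1 = 1.0714, P_1 = 92.3214; CS_1 = 1.4349, PS_1 = 2.5829.
Change in producer surplus = 2.5829 - 6.0727 = -3.4898.

-3.49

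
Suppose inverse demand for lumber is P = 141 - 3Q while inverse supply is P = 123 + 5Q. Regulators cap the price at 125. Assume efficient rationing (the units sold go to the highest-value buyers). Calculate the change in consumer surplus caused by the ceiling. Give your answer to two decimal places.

Without the control, 141 - 3Q = 123 + 5Q so Q* = 2.25 and P* = 134.25.
At P = 125, sellers supply (125 - 123)/5 = 0.4 while buyers want more, so the quantity traded is 0.4 at price 125.
CS goes from (1/2)(2.25)(6.75) = 7.5938 to 6.16 (computed as (141 - 125)(0.4) - (1/2)(3)(0.4)^2), a change of -1.4338.

-1.43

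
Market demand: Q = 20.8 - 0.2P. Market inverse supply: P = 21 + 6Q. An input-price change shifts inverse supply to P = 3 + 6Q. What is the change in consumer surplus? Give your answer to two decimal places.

Rewriting demand in inverse form: P = 104 - 5Q.
Initial equilibrium: Q_0 = 7.5455, P_0 = 66.2727; CS_0 = (1/2)(7.5455)(37.7273) = 142.3347, PS_0 = (1/2)(7.5455)(45.2727) = 170.8017.
New equilibrium: 104 - 5Q = 3 + 6Q gives Q_1 = 9.1818, P_1 = 58.0909; CS_1 = 210.7645, PS_1 = 252.9174.
Change in consumer surplus = 210.7645 - 142.3347 = 68.4298.

68.43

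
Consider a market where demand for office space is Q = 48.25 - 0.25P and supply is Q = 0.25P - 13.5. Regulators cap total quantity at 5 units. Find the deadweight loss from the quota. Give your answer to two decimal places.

Rewriting demand in inverse form: P = 193 - 4Q.
Rewriting supply in inverse form: P = 54 + 4Q.
Without the quota, 193 - 4Q = 54 + 4Q gives Q* = 17.375.
At Q = 5 the demand price is 193 - 4(5) = 173 and the supply price is 54 + 4(5) = 74.
Deadweight loss is the triangle between the curves from 5 to 17.375: (1/2)(173 - 74)(17.375 - 5) = 612.5625.

612.56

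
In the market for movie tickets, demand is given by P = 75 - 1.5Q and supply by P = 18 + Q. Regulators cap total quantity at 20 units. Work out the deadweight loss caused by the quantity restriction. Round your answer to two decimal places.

Without the quota, 75 - 1.5Q = 18 + Q gives Q* = 22.8.
At Q = 20 the demand price is 75 - 1.5(20) = 45 and the supply price is 18 + (20) = 38.
Deadweight loss is the triangle between the curves from 20 to 22.8: (1/2)(45 - 38)(22.8 - 20) = 9.8.

9.80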